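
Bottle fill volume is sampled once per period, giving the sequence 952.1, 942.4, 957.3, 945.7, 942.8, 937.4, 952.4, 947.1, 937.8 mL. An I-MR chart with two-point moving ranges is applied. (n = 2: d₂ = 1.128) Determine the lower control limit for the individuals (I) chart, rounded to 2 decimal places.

921.48

X̄ = (952.1 + 942.4 + 957.3 + 945.7 + 942.8 + 937.4 + 952.4 + 947.1 + 937.8) / 9 = 946.1111
Moving ranges: 9.7, 14.9, 11.6, 2.9, 5.4, 15.0, 5.3, 9.3; M̄R̄ = 74.1000 / 8 = 9.2625
LCL = X̄ − 3·M̄R̄/d₂ = 946.1111 − 3 × 9.2625 / 1.128 = 921.4768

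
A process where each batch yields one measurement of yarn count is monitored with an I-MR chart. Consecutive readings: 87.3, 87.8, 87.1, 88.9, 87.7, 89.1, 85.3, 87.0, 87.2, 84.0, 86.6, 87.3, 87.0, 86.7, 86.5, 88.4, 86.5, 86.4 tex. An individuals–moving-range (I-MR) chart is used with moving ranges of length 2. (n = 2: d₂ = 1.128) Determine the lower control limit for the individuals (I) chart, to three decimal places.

83.524

X̄ = (87.3 + 87.8 + 87.1 + 88.9 + 87.7 + 89.1 + 85.3 + 87.0 + 87.2 + 84.0 + 86.6 + 87.3 + 87.0 + 86.7 + 86.5 + 88.4 + 86.5 + 86.4) / 18 = 87.0444
Moving ranges: 0.5, 0.7, 1.8, 1.2, 1.4, 3.8, 1.7, 0.2, 3.2, 2.6, 0.7, 0.3, 0.3, 0.2, 1.9, 1.9, 0.1; M̄R̄ = 22.5000 / 17 = 1.3235
LCL = X̄ − 3·M̄R̄/d₂ = 87.0444 − 3 × 1.3235 / 1.128 = 83.5244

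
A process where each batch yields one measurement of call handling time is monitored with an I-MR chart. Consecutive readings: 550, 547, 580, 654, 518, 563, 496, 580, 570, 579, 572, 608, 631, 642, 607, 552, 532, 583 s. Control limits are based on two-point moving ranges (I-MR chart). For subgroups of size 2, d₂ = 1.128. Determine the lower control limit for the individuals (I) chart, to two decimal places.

466.42

X̄ = (550 + 547 + 580 + 654 + 518 + 563 + 496 + 580 + 570 + 579 + 572 + 608 + 631 + 642 + 607 + 552 + 532 + 583) / 18 = 575.7778
Moving ranges: 3, 33, 74, 136, 45, 67, 84, 10, 9, 7, 36, 23, 11, 35, 55, 20, 51; M̄R̄ = 699.0000 / 17 = 41.1176
LCL = X̄ − 3·M̄R̄/d₂ = 575.7778 − 3 × 41.1176 / 1.128 = 466.4223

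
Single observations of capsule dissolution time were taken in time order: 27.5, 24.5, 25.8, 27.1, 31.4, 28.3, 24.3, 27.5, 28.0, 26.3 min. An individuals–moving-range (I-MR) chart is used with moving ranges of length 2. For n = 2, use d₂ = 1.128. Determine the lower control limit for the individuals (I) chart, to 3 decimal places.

20.451

X̄ = (27.5 + 24.5 + 25.8 + 27.1 + 31.4 + 28.3 + 24.3 + 27.5 + 28.0 + 26.3) / 10 = 27.0700
Moving ranges: 3.0, 1.3, 1.3, 4.3, 3.1, 4.0, 3.2, 0.5, 1.7; M̄R̄ = 22.4000 / 9 = 2.4889
LCL = X̄ − 3·M̄R̄/d₂ = 27.0700 − 3 × 2.4889 / 1.128 = 20.4506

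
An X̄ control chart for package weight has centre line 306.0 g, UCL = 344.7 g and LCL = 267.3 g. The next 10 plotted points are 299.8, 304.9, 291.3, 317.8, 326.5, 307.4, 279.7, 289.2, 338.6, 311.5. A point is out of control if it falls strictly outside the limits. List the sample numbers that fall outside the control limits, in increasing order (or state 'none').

none

All 10 points lie within [267.3, 344.7].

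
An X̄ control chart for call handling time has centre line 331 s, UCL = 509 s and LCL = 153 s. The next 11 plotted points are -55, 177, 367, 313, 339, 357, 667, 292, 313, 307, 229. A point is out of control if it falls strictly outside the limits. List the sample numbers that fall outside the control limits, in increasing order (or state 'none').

1, 7

Compare each point to [153, 509]: sample 1 = -55 < LCL; sample 7 = 667 > UCL.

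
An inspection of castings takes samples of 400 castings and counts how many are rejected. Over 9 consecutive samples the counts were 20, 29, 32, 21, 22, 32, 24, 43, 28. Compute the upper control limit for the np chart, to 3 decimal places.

p̄ = Σdᵢ / (k·n) = 251 / (9 × 400) = 0.06972
UCL = np̄ + 3·√(np̄(1−p̄)) = 27.8889 + 3 × √(27.8889×0.93028) = 27.8889 + 3 × 5.0936 = 43.1696

43.170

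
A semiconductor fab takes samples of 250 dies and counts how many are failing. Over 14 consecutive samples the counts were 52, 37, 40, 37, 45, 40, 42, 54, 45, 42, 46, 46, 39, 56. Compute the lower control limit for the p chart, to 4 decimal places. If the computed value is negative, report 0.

0.1049

p̄ = Σdᵢ / (k·n) = 621 / (14 × 250) = 0.17743
LCL = p̄ − 3·√(p̄(1−p̄)/n) = 0.17743 − 3 × 0.02416 = 0.10494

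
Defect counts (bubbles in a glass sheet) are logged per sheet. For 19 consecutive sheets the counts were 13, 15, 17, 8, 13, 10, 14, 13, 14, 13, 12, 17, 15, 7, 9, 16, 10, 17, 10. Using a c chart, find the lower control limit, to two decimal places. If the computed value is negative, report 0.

2.06

c̄ = (13 + 15 + 17 + 8 + 13 + 10 + 14 + 13 + 14 + 13 + 12 + 17 + 15 + 7 + 9 + 16 + 10 + 17 + 10) / 19 = 243 / 19 = 12.7895
LCL = c̄ − 3√c̄ = 12.7895 − 3 × 3.5762 = 2.0608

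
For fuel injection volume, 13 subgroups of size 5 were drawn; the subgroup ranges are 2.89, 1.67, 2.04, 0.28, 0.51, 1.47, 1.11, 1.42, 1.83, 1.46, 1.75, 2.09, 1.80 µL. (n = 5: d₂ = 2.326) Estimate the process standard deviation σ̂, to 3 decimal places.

0.672

R̄ = (2.89 + 1.67 + 2.04 + 0.28 + 0.51 + 1.47 + 1.11 + 1.42 + 1.83 + 1.46 + 1.75 + 2.09 + 1.80) / 13 = 1.5631
σ̂ = R̄ / d₂ = 1.5631 / 2.326 = 0.6720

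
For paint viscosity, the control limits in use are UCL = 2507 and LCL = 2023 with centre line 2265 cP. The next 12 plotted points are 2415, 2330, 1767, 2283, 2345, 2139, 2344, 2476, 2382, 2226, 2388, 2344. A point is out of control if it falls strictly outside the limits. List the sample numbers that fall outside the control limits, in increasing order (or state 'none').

3

Compare each point to [2023, 2507]: sample 3 = 1767 < LCL.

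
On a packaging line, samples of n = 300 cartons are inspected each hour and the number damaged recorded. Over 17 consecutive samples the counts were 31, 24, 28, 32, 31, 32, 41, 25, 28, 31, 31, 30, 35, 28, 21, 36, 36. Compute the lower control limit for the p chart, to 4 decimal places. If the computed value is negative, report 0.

p̄ = Σdᵢ / (k·n) = 520 / (17 × 300) = 0.10196
LCL = p̄ − 3·√(p̄(1−p̄)/n) = 0.10196 − 3 × 0.01747 = 0.04955

0.0495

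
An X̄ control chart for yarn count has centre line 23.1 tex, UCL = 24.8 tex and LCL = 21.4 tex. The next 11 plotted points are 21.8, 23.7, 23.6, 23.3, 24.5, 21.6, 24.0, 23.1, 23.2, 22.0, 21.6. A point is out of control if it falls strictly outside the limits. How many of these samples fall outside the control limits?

0

All 11 points lie within [21.4, 24.8].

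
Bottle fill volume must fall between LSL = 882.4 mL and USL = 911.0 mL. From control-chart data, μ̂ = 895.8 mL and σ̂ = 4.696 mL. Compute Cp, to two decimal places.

1.02

Cp = (USL − LSL) / (6σ̂) = (911.0 − 882.4) / (6 × 4.696) = 28.6000 / 28.1760 = 1.0150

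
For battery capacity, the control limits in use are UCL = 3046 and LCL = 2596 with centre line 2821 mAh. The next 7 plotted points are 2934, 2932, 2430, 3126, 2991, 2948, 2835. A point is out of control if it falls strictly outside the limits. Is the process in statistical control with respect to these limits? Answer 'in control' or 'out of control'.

out of control

Compare each point to [2596, 3046]: sample 3 = 2430 < LCL; sample 4 = 3126 > UCL.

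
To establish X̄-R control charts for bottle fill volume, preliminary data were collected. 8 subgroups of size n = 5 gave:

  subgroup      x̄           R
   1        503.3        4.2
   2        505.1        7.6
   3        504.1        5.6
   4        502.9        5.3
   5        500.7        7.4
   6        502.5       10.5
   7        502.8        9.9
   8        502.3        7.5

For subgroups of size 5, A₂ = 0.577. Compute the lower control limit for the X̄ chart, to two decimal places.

X̄̄ = (503.3 + 505.1 + 504.1 + 502.9 + 500.7 + 502.5 + 502.8 + 502.3) / 8 = 4023.7000 / 8 = 502.9625
R̄ = (4.2 + 7.6 + 5.6 + 5.3 + 7.4 + 10.5 + 9.9 + 7.5) / 8 = 58.0000 / 8 = 7.2500
LCL = X̄̄ − A₂·R̄ = 502.9625 − 0.577 × 7.2500 = 498.7792

498.78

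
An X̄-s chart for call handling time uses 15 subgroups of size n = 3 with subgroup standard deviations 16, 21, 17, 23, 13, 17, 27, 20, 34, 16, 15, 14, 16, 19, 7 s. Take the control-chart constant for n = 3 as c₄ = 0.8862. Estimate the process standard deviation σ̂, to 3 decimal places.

s̄ = (16 + 21 + 17 + 23 + 13 + 17 + 27 + 20 + 34 + 16 + 15 + 14 + 16 + 19 + 7) / 15 = 18.3333
σ̂ = s̄ / c₄ = 18.3333 / 0.8862 = 20.6876

20.688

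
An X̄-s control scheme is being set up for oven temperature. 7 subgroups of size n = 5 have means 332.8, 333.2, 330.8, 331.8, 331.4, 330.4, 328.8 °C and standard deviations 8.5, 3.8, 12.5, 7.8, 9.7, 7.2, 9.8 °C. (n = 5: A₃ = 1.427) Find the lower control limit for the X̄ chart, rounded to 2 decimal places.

X̄̄ = (332.8 + 333.2 + 330.8 + 331.8 + 331.4 + 330.4 + 328.8) / 7 = 331.3143
s̄ = (8.5 + 3.8 + 12.5 + 7.8 + 9.7 + 7.2 + 9.8) / 7 = 8.4714
LCL = X̄̄ − A₃·s̄ = 331.3143 − 1.427 × 8.4714 = 319.2256

319.23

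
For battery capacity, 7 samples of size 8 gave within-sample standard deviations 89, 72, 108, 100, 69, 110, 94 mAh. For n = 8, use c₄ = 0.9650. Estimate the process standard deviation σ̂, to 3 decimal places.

s̄ = (89 + 72 + 108 + 100 + 69 + 110 + 94) / 7 = 91.7143
σ̂ = s̄ / c₄ = 91.7143 / 0.9650 = 95.0407

95.041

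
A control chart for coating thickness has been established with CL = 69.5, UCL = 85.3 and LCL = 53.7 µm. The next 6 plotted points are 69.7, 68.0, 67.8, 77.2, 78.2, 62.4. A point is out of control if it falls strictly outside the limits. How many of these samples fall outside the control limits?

0

All 6 points lie within [53.7, 85.3].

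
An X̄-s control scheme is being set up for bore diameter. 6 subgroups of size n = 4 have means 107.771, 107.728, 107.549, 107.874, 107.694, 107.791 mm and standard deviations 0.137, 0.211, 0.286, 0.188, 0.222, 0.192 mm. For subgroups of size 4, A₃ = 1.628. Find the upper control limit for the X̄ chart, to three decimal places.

108.070

X̄̄ = (107.771 + 107.728 + 107.549 + 107.874 + 107.694 + 107.791) / 6 = 107.7345
s̄ = (0.137 + 0.211 + 0.286 + 0.188 + 0.222 + 0.192) / 6 = 0.2060
UCL = X̄̄ + A₃·s̄ = 107.7345 + 1.628 × 0.2060 = 108.0699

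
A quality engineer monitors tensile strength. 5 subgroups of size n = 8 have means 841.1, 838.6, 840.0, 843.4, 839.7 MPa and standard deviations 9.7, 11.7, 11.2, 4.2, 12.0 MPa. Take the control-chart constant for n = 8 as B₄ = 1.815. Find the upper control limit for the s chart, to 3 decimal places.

s̄ = (9.7 + 11.7 + 11.2 + 4.2 + 12.0) / 5 = 9.7600
UCL_s = B₄·s̄ = 1.815 × 9.7600 = 17.7144

17.714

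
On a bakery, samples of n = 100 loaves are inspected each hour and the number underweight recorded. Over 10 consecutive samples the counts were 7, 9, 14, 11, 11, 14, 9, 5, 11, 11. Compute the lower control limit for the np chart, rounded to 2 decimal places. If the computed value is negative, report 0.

1.12

p̄ = Σdᵢ / (k·n) = 102 / (10 × 100) = 0.10200
LCL = np̄ − 3·√(np̄(1−p̄)) = 10.2000 − 3 × 3.0265 = 1.1206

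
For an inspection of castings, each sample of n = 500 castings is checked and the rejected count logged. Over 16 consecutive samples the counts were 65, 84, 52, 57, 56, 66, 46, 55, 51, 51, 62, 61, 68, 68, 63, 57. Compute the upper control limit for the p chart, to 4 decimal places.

0.1639

p̄ = Σdᵢ / (k·n) = 962 / (16 × 500) = 0.12025
UCL = p̄ + 3·√(p̄(1−p̄)/n) = 0.12025 + 3 × √(0.12025×0.87975/500) = 0.12025 + 3 × 0.01455 = 0.16389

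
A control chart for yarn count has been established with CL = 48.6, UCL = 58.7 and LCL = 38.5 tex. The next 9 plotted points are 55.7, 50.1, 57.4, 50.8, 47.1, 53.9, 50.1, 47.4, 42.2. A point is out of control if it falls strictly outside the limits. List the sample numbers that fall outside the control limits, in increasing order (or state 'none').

none

All 9 points lie within [38.5, 58.7].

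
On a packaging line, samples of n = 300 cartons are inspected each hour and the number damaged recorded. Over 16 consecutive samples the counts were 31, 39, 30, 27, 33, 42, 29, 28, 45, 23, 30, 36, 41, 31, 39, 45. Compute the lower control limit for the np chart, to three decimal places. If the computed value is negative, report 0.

p̄ = Σdᵢ / (k·n) = 549 / (16 × 300) = 0.11438
LCL = np̄ − 3·√(np̄(1−p̄)) = 34.3125 − 3 × 5.5125 = 17.7749

17.775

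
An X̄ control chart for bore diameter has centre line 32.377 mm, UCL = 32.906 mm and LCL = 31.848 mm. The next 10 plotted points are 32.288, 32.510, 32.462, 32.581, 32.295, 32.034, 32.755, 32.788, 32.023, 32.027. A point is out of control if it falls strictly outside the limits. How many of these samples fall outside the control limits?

All 10 points lie within [31.848, 32.906].

0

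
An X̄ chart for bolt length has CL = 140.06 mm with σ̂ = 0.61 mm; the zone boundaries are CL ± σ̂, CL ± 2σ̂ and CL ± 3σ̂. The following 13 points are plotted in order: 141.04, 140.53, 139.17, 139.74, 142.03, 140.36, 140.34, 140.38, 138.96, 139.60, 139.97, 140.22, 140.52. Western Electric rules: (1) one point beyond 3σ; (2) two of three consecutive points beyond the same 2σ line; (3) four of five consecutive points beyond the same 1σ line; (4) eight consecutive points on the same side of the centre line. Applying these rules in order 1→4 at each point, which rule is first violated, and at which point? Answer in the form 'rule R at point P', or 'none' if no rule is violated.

rule 1 at point 5

Zone of each point (C = within 1σ̂, B = 1σ̂–2σ̂, A = 2σ̂–3σ̂, * = beyond 3σ̂; sign = side of CL): 1:+B, 2:+C, 3:-B, 4:-C, 5:+*, 6:+C, 7:+C, 8:+C, 9:-B, 10:-C, 11:-C, 12:+C, 13:+C
Rule 1 (one point beyond the 3σ limits) is satisfied at point 5.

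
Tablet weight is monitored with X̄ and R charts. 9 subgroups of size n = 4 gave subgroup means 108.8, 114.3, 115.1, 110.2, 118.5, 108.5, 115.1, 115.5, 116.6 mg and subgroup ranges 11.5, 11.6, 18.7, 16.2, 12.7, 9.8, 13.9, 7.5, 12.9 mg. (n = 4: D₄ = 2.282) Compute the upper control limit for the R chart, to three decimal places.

29.108

R̄ = (11.5 + 11.6 + 18.7 + 16.2 + 12.7 + 9.8 + 13.9 + 7.5 + 12.9) / 9 = 114.8000 / 9 = 12.7556
UCL_R = D₄·R̄ = 2.282 × 12.7556 = 29.1082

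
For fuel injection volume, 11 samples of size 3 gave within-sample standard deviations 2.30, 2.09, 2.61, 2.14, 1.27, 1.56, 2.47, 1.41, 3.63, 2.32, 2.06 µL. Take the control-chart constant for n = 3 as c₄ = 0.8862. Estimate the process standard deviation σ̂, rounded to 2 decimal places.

2.45

s̄ = (2.30 + 2.09 + 2.61 + 2.14 + 1.27 + 1.56 + 2.47 + 1.41 + 3.63 + 2.32 + 2.06) / 11 = 2.1691
σ̂ = s̄ / c₄ = 2.1691 / 0.8862 = 2.4476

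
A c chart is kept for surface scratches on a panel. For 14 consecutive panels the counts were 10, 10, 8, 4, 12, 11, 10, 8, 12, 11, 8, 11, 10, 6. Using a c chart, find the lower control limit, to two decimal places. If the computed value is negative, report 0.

c̄ = (10 + 10 + 8 + 4 + 12 + 11 + 10 + 8 + 12 + 11 + 8 + 11 + 10 + 6) / 14 = 131 / 14 = 9.3571
LCL = c̄ − 3√c̄ = 9.3571 − 3 × 3.0589 = 0.1803

0.18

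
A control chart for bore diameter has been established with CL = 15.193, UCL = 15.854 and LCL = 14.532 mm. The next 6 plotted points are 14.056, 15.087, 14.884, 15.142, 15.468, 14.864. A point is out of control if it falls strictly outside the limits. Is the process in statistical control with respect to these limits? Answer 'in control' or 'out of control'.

out of control

Compare each point to [14.532, 15.854]: sample 1 = 14.056 < LCL.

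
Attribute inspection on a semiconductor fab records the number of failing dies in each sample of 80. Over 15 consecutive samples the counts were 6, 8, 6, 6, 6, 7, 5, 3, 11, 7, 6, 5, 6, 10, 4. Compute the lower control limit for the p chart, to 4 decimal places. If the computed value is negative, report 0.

p̄ = Σdᵢ / (k·n) = 96 / (15 × 80) = 0.08000
LCL = p̄ − 3·√(p̄(1−p̄)/n) = 0.08000 − 3 × 0.03033 = -0.01099 → 0 (negative, so LCL = 0)

0.0000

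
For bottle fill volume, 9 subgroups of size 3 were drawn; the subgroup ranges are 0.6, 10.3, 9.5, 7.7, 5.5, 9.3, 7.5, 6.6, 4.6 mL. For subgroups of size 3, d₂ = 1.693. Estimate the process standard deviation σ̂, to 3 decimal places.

R̄ = (0.6 + 10.3 + 9.5 + 7.7 + 5.5 + 9.3 + 7.5 + 6.6 + 4.6) / 9 = 6.8444
σ̂ = R̄ / d₂ = 6.8444 / 1.693 = 4.0428

4.043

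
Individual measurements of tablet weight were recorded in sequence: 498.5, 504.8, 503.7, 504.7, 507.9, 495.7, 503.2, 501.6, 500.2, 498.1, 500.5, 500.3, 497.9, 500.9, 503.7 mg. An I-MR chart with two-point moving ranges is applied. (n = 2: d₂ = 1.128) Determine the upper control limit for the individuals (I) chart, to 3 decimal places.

510.413

X̄ = (498.5 + 504.8 + 503.7 + 504.7 + 507.9 + 495.7 + 503.2 + 501.6 + 500.2 + 498.1 + 500.5 + 500.3 + 497.9 + 500.9 + 503.7) / 15 = 501.4467
Moving ranges: 6.3, 1.1, 1.0, 3.2, 12.2, 7.5, 1.6, 1.4, 2.1, 2.4, 0.2, 2.4, 3.0, 2.8; M̄R̄ = 47.2000 / 14 = 3.3714
UCL = X̄ + 3·M̄R̄/d₂ = 501.4467 + 3 × 3.3714 / 1.128 = 510.4132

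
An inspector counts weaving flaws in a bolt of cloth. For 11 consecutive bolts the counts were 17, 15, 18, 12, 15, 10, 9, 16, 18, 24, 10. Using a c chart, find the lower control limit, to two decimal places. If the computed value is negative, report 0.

c̄ = (17 + 15 + 18 + 12 + 15 + 10 + 9 + 16 + 18 + 24 + 10) / 11 = 164 / 11 = 14.9091
LCL = c̄ − 3√c̄ = 14.9091 − 3 × 3.8612 = 3.3254

3.33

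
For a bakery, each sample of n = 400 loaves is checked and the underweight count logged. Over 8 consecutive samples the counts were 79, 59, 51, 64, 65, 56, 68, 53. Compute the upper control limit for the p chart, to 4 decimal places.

p̄ = Σdᵢ / (k·n) = 495 / (8 × 400) = 0.15469
UCL = p̄ + 3·√(p̄(1−p̄)/n) = 0.15469 + 3 × √(0.15469×0.84531/400) = 0.15469 + 3 × 0.01808 = 0.20893

0.2089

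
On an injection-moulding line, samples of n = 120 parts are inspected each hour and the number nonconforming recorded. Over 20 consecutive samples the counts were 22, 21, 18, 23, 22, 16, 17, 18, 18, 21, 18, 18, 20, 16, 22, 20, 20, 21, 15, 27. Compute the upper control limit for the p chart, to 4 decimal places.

0.2651

p̄ = Σdᵢ / (k·n) = 393 / (20 × 120) = 0.16375
UCL = p̄ + 3·√(p̄(1−p̄)/n) = 0.16375 + 3 × √(0.16375×0.83625/120) = 0.16375 + 3 × 0.03378 = 0.26509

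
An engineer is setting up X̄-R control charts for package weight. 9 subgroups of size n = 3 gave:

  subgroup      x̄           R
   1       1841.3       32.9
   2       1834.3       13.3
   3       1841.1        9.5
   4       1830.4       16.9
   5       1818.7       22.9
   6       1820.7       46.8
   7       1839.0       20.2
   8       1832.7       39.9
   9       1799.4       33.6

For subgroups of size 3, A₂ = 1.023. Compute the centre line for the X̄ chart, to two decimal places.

X̄̄ = (1841.3 + 1834.3 + 1841.1 + 1830.4 + 1818.7 + 1820.7 + 1839.0 + 1832.7 + 1799.4) / 9 = 16457.6000 / 9 = 1828.6222
CL = X̄̄ = 1828.6222

1828.62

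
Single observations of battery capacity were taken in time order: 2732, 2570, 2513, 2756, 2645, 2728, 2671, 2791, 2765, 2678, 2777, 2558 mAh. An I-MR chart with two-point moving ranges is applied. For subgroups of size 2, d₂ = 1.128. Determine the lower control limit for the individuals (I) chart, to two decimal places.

2376.39

X̄ = (2732 + 2570 + 2513 + 2756 + 2645 + 2728 + 2671 + 2791 + 2765 + 2678 + 2777 + 2558) / 12 = 2682.0000
Moving ranges: 162, 57, 243, 111, 83, 57, 120, 26, 87, 99, 219; M̄R̄ = 1264.0000 / 11 = 114.9091
LCL = X̄ − 3·M̄R̄/d₂ = 2682.0000 − 3 × 114.9091 / 1.128 = 2376.3907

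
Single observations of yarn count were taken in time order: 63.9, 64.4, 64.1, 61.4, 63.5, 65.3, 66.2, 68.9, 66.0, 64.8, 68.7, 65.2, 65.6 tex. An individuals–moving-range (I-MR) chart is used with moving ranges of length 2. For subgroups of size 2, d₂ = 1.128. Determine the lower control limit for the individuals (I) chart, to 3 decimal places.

X̄ = (63.9 + 64.4 + 64.1 + 61.4 + 63.5 + 65.3 + 66.2 + 68.9 + 66.0 + 64.8 + 68.7 + 65.2 + 65.6) / 13 = 65.2308
Moving ranges: 0.5, 0.3, 2.7, 2.1, 1.8, 0.9, 2.7, 2.9, 1.2, 3.9, 3.5, 0.4; M̄R̄ = 22.9000 / 12 = 1.9083
LCL = X̄ − 3·M̄R̄/d₂ = 65.2308 − 3 × 1.9083 / 1.128 = 60.1554

60.155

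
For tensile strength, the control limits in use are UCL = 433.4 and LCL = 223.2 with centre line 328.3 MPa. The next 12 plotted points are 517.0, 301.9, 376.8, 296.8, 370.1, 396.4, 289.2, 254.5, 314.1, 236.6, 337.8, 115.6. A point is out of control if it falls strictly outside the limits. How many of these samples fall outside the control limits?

2

Compare each point to [223.2, 433.4]: sample 1 = 517.0 > UCL; sample 12 = 115.6 < LCL.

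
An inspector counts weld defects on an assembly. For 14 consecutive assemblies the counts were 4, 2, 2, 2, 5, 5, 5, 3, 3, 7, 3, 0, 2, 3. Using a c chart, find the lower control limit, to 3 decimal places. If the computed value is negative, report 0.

0.000

c̄ = (4 + 2 + 2 + 2 + 5 + 5 + 5 + 3 + 3 + 7 + 3 + 0 + 2 + 3) / 14 = 46 / 14 = 3.2857
LCL = c̄ − 3√c̄ = 3.2857 − 3 × 1.8127 = -2.1522 → 0 (cannot be negative)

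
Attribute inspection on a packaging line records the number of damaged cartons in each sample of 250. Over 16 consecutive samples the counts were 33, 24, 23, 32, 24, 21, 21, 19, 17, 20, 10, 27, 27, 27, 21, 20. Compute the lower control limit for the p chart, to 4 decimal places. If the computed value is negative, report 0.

p̄ = Σdᵢ / (k·n) = 366 / (16 × 250) = 0.09150
LCL = p̄ − 3·√(p̄(1−p̄)/n) = 0.09150 − 3 × 0.01823 = 0.03680

0.0368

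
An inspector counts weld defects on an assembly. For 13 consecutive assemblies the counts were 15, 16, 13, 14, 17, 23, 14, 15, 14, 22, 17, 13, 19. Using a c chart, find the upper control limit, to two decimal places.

28.42

c̄ = (15 + 16 + 13 + 14 + 17 + 23 + 14 + 15 + 14 + 22 + 17 + 13 + 19) / 13 = 212 / 13 = 16.3077
UCL = c̄ + 3√c̄ = 16.3077 + 3 × √16.3077 = 16.3077 + 3 × 4.0383 = 28.4225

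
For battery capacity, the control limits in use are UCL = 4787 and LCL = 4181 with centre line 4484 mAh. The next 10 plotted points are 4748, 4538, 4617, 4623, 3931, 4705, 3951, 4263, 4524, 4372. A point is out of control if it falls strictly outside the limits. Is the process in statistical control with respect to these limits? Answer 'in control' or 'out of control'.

Compare each point to [4181, 4787]: sample 5 = 3931 < LCL; sample 7 = 3951 < LCL.

out of control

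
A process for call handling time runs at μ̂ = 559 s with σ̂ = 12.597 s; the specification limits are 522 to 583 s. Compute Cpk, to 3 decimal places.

Cpu = (USL − μ̂) / (3σ̂) = (583 − 559) / (3 × 12.597) = 0.6351; Cpl = (μ̂ − LSL) / (3σ̂) = (559 − 522) / (3 × 12.597) = 0.9791; Cpk = min(Cpu, Cpl) = 0.6351

0.635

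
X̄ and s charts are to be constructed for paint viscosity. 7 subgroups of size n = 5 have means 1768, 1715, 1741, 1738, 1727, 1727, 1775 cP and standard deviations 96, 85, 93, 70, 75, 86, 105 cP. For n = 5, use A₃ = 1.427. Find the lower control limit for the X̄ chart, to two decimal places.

1617.22

X̄̄ = (1768 + 1715 + 1741 + 1738 + 1727 + 1727 + 1775) / 7 = 1741.5714
s̄ = (96 + 85 + 93 + 70 + 75 + 86 + 105) / 7 = 87.1429
LCL = X̄̄ − A₃·s̄ = 1741.5714 − 1.427 × 87.1429 = 1617.2186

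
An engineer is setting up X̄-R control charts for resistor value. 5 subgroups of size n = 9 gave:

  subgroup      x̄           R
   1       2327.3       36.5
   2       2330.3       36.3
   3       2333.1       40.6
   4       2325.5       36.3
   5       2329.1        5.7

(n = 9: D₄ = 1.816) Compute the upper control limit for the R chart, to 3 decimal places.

56.441

R̄ = (36.5 + 36.3 + 40.6 + 36.3 + 5.7) / 5 = 155.4000 / 5 = 31.0800
UCL_R = D₄·R̄ = 1.816 × 31.0800 = 56.4413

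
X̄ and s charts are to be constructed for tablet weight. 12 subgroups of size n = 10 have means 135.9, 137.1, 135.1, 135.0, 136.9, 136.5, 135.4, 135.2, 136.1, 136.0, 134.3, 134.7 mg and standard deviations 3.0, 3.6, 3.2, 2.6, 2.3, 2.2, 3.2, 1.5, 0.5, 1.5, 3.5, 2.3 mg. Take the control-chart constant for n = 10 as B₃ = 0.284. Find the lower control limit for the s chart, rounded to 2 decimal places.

0.70

s̄ = (3.0 + 3.6 + 3.2 + 2.6 + 2.3 + 2.2 + 3.2 + 1.5 + 0.5 + 1.5 + 3.5 + 2.3) / 12 = 2.4500
LCL_s = B₃·s̄ = 0.284 × 2.4500 = 0.6958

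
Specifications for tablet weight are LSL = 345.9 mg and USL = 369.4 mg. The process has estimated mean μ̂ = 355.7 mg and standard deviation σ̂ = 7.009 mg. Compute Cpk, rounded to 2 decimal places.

0.47

Cpu = (USL − μ̂) / (3σ̂) = (369.4 − 355.7) / (3 × 7.009) = 0.6515; Cpl = (μ̂ − LSL) / (3σ̂) = (355.7 − 345.9) / (3 × 7.009) = 0.4661; Cpk = min(Cpu, Cpl) = 0.4661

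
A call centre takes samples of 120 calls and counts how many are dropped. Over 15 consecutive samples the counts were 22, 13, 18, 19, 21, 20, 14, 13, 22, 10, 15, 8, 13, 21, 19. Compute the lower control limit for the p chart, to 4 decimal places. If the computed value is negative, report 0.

0.0434

p̄ = Σdᵢ / (k·n) = 248 / (15 × 120) = 0.13778
LCL = p̄ − 3·√(p̄(1−p̄)/n) = 0.13778 − 3 × 0.03146 = 0.04339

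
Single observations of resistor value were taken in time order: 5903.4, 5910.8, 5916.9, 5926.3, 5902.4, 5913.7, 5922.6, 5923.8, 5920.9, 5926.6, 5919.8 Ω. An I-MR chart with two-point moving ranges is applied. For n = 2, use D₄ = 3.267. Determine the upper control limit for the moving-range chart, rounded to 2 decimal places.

27.31

Moving ranges: 7.4, 6.1, 9.4, 23.9, 11.3, 8.9, 1.2, 2.9, 5.7, 6.8; M̄R̄ = 83.6000 / 10 = 8.3600
UCL_MR = D₄·M̄R̄ = 3.267 × 8.3600 = 27.3121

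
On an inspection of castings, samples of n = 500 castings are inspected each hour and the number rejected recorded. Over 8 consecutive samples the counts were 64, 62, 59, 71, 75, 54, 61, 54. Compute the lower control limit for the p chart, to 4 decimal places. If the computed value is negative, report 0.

0.0806

p̄ = Σdᵢ / (k·n) = 500 / (8 × 500) = 0.12500
LCL = p̄ − 3·√(p̄(1−p̄)/n) = 0.12500 − 3 × 0.01479 = 0.08063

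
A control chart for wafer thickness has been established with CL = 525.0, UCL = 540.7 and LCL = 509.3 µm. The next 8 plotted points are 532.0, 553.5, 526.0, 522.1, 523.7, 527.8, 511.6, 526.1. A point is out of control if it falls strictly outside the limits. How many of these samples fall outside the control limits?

1

Compare each point to [509.3, 540.7]: sample 2 = 553.5 > UCL.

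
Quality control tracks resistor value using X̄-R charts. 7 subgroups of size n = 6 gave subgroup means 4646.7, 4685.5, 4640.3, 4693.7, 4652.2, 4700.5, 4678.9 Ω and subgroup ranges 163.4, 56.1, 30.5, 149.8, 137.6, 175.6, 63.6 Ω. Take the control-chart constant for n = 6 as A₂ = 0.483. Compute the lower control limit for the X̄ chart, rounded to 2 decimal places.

4617.53

X̄̄ = (4646.7 + 4685.5 + 4640.3 + 4693.7 + 4652.2 + 4700.5 + 4678.9) / 7 = 32697.8000 / 7 = 4671.1143
R̄ = (163.4 + 56.1 + 30.5 + 149.8 + 137.6 + 175.6 + 63.6) / 7 = 776.6000 / 7 = 110.9429
LCL = X̄̄ − A₂·R̄ = 4671.1143 − 0.483 × 110.9429 = 4617.5289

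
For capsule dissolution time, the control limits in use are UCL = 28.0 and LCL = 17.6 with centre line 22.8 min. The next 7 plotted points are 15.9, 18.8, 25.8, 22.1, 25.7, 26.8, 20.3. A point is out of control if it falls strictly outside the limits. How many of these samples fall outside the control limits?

1

Compare each point to [17.6, 28.0]: sample 1 = 15.9 < LCL.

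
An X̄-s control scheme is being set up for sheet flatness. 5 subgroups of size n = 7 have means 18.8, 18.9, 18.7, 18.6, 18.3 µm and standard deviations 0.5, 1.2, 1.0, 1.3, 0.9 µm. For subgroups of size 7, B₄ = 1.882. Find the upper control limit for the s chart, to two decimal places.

s̄ = (0.5 + 1.2 + 1.0 + 1.3 + 0.9) / 5 = 0.9800
UCL_s = B₄·s̄ = 1.882 × 0.9800 = 1.8444

1.84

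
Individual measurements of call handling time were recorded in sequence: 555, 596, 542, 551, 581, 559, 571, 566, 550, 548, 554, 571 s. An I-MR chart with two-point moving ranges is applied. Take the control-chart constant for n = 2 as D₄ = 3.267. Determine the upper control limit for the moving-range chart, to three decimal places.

63.558

Moving ranges: 41, 54, 9, 30, 22, 12, 5, 16, 2, 6, 17; M̄R̄ = 214.0000 / 11 = 19.4545
UCL_MR = D₄·M̄R̄ = 3.267 × 19.4545 = 63.5580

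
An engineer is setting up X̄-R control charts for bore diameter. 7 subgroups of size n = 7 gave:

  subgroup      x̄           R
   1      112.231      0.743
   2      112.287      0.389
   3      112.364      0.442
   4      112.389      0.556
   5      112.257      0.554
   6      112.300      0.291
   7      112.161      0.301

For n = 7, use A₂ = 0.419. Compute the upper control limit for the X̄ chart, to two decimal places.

X̄̄ = (112.231 + 112.287 + 112.364 + 112.389 + 112.257 + 112.300 + 112.161) / 7 = 785.9890 / 7 = 112.2841
R̄ = (0.743 + 0.389 + 0.442 + 0.556 + 0.554 + 0.291 + 0.301) / 7 = 3.2760 / 7 = 0.4680
UCL = X̄̄ + A₂·R̄ = 112.2841 + 0.419 × 0.4680 = 112.4802

112.48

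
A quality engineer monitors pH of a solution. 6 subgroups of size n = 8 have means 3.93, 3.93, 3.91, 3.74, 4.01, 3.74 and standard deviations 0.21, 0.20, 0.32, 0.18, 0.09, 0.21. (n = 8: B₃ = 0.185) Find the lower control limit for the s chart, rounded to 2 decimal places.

0.04

s̄ = (0.21 + 0.20 + 0.32 + 0.18 + 0.09 + 0.21) / 6 = 0.2017
LCL_s = B₃·s̄ = 0.185 × 0.2017 = 0.0373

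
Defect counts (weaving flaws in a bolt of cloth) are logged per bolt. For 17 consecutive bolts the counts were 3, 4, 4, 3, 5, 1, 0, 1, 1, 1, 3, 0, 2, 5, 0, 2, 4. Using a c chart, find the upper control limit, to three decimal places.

c̄ = (3 + 4 + 4 + 3 + 5 + 1 + 0 + 1 + 1 + 1 + 3 + 0 + 2 + 5 + 0 + 2 + 4) / 17 = 39 / 17 = 2.2941
UCL = c̄ + 3√c̄ = 2.2941 + 3 × √2.2941 = 2.2941 + 3 × 1.5146 = 6.8380

6.838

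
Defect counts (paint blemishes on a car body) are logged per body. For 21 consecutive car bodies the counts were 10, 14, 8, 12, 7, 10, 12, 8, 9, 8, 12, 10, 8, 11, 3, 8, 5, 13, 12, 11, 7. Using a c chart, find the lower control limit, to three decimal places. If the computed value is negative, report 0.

0.217

c̄ = (10 + 14 + 8 + 12 + 7 + 10 + 12 + 8 + 9 + 8 + 12 + 10 + 8 + 11 + 3 + 8 + 5 + 13 + 12 + 11 + 7) / 21 = 198 / 21 = 9.4286
LCL = c̄ − 3√c̄ = 9.4286 − 3 × 3.0706 = 0.2168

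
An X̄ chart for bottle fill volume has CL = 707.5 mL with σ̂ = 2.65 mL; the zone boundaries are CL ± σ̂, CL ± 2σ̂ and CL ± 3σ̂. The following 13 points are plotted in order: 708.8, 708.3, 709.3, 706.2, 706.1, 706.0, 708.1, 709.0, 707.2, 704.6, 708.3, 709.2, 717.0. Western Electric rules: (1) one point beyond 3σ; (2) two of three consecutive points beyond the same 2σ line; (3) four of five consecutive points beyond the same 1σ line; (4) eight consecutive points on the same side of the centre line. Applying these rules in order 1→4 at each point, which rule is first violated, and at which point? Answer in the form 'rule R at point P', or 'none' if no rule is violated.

rule 1 at point 13

Zone of each point (C = within 1σ̂, B = 1σ̂–2σ̂, A = 2σ̂–3σ̂, * = beyond 3σ̂; sign = side of CL): 1:+C, 2:+C, 3:+C, 4:-C, 5:-C, 6:-C, 7:+C, 8:+C, 9:-C, 10:-B, 11:+C, 12:+C, 13:+*
Rule 1 (one point beyond the 3σ limits) is satisfied at point 13.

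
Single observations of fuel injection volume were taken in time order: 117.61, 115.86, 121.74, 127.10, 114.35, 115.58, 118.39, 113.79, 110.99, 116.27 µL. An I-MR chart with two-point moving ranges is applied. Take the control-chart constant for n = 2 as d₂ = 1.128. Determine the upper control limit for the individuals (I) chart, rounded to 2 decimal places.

129.72

X̄ = (117.61 + 115.86 + 121.74 + 127.10 + 114.35 + 115.58 + 118.39 + 113.79 + 110.99 + 116.27) / 10 = 117.1680
Moving ranges: 1.75, 5.88, 5.36, 12.75, 1.23, 2.81, 4.60, 2.80, 5.28; M̄R̄ = 42.4600 / 9 = 4.7178
UCL = X̄ + 3·M̄R̄/d₂ = 117.1680 + 3 × 4.7178 / 1.128 = 129.7153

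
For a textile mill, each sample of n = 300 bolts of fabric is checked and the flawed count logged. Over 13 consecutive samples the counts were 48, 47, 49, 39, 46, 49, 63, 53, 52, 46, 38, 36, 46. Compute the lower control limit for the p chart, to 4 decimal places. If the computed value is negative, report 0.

0.0939

p̄ = Σdᵢ / (k·n) = 612 / (13 × 300) = 0.15692
LCL = p̄ − 3·√(p̄(1−p̄)/n) = 0.15692 − 3 × 0.02100 = 0.09392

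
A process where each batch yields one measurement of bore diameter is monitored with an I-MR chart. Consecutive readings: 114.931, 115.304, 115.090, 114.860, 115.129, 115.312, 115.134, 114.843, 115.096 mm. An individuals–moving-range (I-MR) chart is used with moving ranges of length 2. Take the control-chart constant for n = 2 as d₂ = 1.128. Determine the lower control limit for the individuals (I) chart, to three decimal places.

X̄ = (114.931 + 115.304 + 115.090 + 114.860 + 115.129 + 115.312 + 115.134 + 114.843 + 115.096) / 9 = 115.0777
Moving ranges: 0.373, 0.214, 0.230, 0.269, 0.183, 0.178, 0.291, 0.253; M̄R̄ = 1.9910 / 8 = 0.2489
LCL = X̄ − 3·M̄R̄/d₂ = 115.0777 − 3 × 0.2489 / 1.128 = 114.4158

114.416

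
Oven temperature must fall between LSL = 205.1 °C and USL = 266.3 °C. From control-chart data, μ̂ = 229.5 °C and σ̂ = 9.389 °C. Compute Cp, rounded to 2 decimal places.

1.09

Cp = (USL − LSL) / (6σ̂) = (266.3 − 205.1) / (6 × 9.389) = 61.2000 / 56.3340 = 1.0864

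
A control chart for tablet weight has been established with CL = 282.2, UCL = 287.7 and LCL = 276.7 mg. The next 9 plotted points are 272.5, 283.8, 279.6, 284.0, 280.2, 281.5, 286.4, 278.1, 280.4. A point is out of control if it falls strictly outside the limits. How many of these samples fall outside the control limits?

1

Compare each point to [276.7, 287.7]: sample 1 = 272.5 < LCL.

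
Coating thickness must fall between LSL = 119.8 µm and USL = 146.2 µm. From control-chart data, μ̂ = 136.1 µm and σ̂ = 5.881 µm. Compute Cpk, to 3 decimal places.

Cpu = (USL − μ̂) / (3σ̂) = (146.2 − 136.1) / (3 × 5.881) = 0.5725; Cpl = (μ̂ − LSL) / (3σ̂) = (136.1 − 119.8) / (3 × 5.881) = 0.9239; Cpk = min(Cpu, Cpl) = 0.5725

0.572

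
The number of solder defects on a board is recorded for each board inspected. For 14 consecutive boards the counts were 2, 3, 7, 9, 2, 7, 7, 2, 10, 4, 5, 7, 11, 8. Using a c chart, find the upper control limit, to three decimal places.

c̄ = (2 + 3 + 7 + 9 + 2 + 7 + 7 + 2 + 10 + 4 + 5 + 7 + 11 + 8) / 14 = 84 / 14 = 6.0000
UCL = c̄ + 3√c̄ = 6.0000 + 3 × √6.0000 = 6.0000 + 3 × 2.4495 = 13.3485

13.348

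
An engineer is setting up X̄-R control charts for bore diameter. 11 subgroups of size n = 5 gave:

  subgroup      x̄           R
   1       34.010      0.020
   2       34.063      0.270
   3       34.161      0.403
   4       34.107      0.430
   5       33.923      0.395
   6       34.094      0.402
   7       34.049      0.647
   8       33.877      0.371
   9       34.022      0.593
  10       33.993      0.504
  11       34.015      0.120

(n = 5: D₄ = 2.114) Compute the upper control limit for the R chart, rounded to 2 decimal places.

0.80

R̄ = (0.020 + 0.270 + 0.403 + 0.430 + 0.395 + 0.402 + 0.647 + 0.371 + 0.593 + 0.504 + 0.120) / 11 = 4.1550 / 11 = 0.3777
UCL_R = D₄·R̄ = 2.114 × 0.3777 = 0.7985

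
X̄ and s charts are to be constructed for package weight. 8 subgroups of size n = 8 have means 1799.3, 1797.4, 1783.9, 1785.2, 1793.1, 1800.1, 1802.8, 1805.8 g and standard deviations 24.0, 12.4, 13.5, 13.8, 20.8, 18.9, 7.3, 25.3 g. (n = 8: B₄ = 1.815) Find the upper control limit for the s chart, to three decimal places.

s̄ = (24.0 + 12.4 + 13.5 + 13.8 + 20.8 + 18.9 + 7.3 + 25.3) / 8 = 17.0000
UCL_s = B₄·s̄ = 1.815 × 17.0000 = 30.8550

30.855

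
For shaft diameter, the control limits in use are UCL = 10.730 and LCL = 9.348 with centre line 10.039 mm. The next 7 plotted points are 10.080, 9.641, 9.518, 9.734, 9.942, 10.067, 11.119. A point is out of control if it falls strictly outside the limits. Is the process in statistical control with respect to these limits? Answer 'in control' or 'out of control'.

out of control

Compare each point to [9.348, 10.730]: sample 7 = 11.119 > UCL.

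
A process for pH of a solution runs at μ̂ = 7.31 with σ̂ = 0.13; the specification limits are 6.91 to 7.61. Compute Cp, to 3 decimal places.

Cp = (USL − LSL) / (6σ̂) = (7.61 − 6.91) / (6 × 0.13) = 0.7000 / 0.7800 = 0.8974

0.897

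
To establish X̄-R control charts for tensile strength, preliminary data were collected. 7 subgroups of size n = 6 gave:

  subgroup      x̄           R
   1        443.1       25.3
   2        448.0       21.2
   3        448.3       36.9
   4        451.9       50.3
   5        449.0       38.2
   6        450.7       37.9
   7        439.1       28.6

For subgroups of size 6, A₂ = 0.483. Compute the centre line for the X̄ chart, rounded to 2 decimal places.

X̄̄ = (443.1 + 448.0 + 448.3 + 451.9 + 449.0 + 450.7 + 439.1) / 7 = 3130.1000 / 7 = 447.1571
CL = X̄̄ = 447.1571

447.16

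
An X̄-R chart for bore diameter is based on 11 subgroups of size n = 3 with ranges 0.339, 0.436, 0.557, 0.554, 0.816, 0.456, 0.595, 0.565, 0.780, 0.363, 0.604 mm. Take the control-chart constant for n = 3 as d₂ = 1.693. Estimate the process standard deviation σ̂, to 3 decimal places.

0.326

R̄ = (0.339 + 0.436 + 0.557 + 0.554 + 0.816 + 0.456 + 0.595 + 0.565 + 0.780 + 0.363 + 0.604) / 11 = 0.5514
σ̂ = R̄ / d₂ = 0.5514 / 1.693 = 0.3257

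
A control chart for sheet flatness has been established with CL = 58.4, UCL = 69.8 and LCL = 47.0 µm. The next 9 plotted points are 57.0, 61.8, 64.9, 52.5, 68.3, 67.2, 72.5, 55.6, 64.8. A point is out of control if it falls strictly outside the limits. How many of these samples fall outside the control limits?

Compare each point to [47.0, 69.8]: sample 7 = 72.5 > UCL.

1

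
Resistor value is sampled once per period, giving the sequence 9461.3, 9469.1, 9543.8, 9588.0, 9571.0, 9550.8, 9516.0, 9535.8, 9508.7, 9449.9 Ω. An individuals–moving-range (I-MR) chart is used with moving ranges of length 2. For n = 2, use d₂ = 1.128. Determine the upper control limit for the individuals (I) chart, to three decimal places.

X̄ = (9461.3 + 9469.1 + 9543.8 + 9588.0 + 9571.0 + 9550.8 + 9516.0 + 9535.8 + 9508.7 + 9449.9) / 10 = 9519.4400
Moving ranges: 7.8, 74.7, 44.2, 17.0, 20.2, 34.8, 19.8, 27.1, 58.8; M̄R̄ = 304.4000 / 9 = 33.8222
UCL = X̄ + 3·M̄R̄/d₂ = 9519.4400 + 3 × 33.8222 / 1.128 = 9609.3927

9609.393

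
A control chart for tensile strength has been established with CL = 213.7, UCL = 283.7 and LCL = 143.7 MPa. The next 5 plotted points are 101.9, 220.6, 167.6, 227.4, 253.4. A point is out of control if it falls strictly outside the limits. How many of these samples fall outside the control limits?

1

Compare each point to [143.7, 283.7]: sample 1 = 101.9 < LCL.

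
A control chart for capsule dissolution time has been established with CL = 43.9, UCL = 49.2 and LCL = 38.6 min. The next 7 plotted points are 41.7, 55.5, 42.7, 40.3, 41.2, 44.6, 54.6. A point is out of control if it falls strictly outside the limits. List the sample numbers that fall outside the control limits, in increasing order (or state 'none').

Compare each point to [38.6, 49.2]: sample 2 = 55.5 > UCL; sample 7 = 54.6 > UCL.

2, 7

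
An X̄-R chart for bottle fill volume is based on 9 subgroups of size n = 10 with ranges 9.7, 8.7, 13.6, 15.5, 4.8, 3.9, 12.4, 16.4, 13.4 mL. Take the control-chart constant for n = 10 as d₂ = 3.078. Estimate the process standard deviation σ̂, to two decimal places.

R̄ = (9.7 + 8.7 + 13.6 + 15.5 + 4.8 + 3.9 + 12.4 + 16.4 + 13.4) / 9 = 10.9333
σ̂ = R̄ / d₂ = 10.9333 / 3.078 = 3.5521

3.55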